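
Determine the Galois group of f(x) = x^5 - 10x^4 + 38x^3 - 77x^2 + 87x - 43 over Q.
The polynomial f is an irreducible quintic over Q, so G = Gal(f/Q) is a transitive subgroup of S_5: one of C_5 (5T1, order 5), D_5 (5T2, order 10), F_20 (5T3, order 20), A_5 (5T4, order 60) or S_5 (5T5, order 120). The discriminant of f is 734464, which is not a perfect square, so G is not contained in A_5. The transitive groups of degree 5 not contained in A_5 are: F_20 (5T3, order 20), S_5 (5T5, order 120). By Dedekind's theorem, for a prime p not dividing disc(f) the degrees of the irreducible factors of f mod p form the cycle type of an element of G. Factoring f modulo the 3 such primes p <= 7 (skipping 2, which divides the discriminant), each new pattern first appears at: mod 3: f = (x^5 + 2x^4 + 2x^3 + x^2 + 2), pattern 5; mod 7: f = (x^2 + 4)(x^3 + 4x^2 + 6x + 5), pattern 3+2. No other pattern occurs in this range, so the set of observed cycle types is {5, 3+2}. Among the candidates above, the only group containing elements of all these cycle types is S_5 (5T5) — F_20 (5T3) lacks at least one of them. Hence G = S_5 (5T5), of order 120.

S_5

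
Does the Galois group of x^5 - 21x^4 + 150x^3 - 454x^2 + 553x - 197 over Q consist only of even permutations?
The polynomial is irreducible of degree 5 over Q. Its discriminant is 15352201216 = 123904^2, a perfect square. A Galois group lies in the alternating group exactly when the discriminant is a square in Q, so the Galois group (C_5) is contained in A_5.

Yes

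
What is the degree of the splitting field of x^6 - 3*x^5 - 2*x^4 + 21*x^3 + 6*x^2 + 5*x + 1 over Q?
The degree of the splitting field over Q equals the order of the Galois group, so first determine the group. The polynomial f is an irreducible sextic over Q, so G = Gal(f/Q) is one of the 16 transitive subgroups 6T1, ..., 6T16 of S_6. The discriminant of f is 54786284800, which is not a perfect square, so G is not contained in A_6. The transitive groups of degree 6 not contained in A_6 are: C_6 (6T1, order 6), S_3 (6T2, order 6), D_6 (6T3, order 12), C_3 x S_3 (6T5, order 18), A_4 x C_2 (6T6, order 24), S_4 (6T8, order 24), S_3 x S_3 (6T9, order 36), S_4 x C_2 (6T11, order 48), (S_3 x S_3) : C_2 (6T13, order 72), PGL(2,5) (6T14, order 120), S_6 (6T16, order 720). By Dedekind's theorem, for a prime p not dividing disc(f) the degrees of the irreducible factors of f mod p form the cycle type of an element of G. Factoring f modulo the 22 such primes p <= 101 (skipping 2, 5, 13, 37, which divide the discriminant), each new pattern first appears at: mod 3: f = (x^3 + x^2 + 2x + 1)(x^3 + 2x^2 + 1), pattern 3+3; mod 17: f = (x + 1)(x + 4)(x^4 + 9x^3 + 2x + 13), pattern 4+1+1; mod 31: f = (x^2 + 7x + 7)(x^2 + 23x + 4)(x^2 + 29x + 10), pattern 2+2+2; mod 67: f = (x + 16)(x + 25)(x^2 + 35x + 21)(x^2 + 55x + 59), pattern 2+2+1+1. No other pattern occurs in this range, so the set of observed cycle types is {3+3, 4+1+1, 2+2+2, 2+2+1+1}. The candidates containing elements of all these cycle types are S_4 (6T8) of order 24, S_4 x C_2 (6T11) of order 48, PGL(2,5) (6T14) of order 120, S_6 (6T16) of order 720; the others are excluded. The observed types are precisely the cycle types that occur in S_4 (6T8) (apart from the identity). Each of the other remaining candidates has further cycle types, and by the Chebotarev density theorem the matching factorization patterns would occur for a proportion of primes equal to their share of the group: S_4 x C_2 (6T11) additionally contains elements of type 6, 4+2, 2+1+1+1+1 (17 of its 48 elements, about 35% of primes); PGL(2,5) (6T14) additionally contains elements of type 6, 5+1 (44 of its 120 elements, about 37% of primes); S_6 (6T16) additionally contains elements of type 6, 5+1, 4+2, 3+2+1, 3+1+1+1, 2+1+1+1+1 (529 of its 720 elements, about 73% of primes). None of the 22 primes tested shows any such pattern (for each of these groups the chance of that is below 10^-4), which rules them out. Hence G = S_4 (6T8), of order 24. The Galois group S_4 (6T8) has order 24, so the splitting field has degree 24 over Q.

24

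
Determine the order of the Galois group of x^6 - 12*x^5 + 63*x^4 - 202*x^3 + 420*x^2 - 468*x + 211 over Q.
The degree of the splitting field over Q equals the order of the Galois group, so first determine the group. The polynomial f is an irreducible sextic over Q, so G = Gal(f/Q) is one of the 16 transitive subgroups 6T1, ..., 6T16 of S_6. The discriminant of f is -28010528989632, which is not a perfect square, so G is not contained in A_6. The transitive groups of degree 6 not contained in A_6 are: C_6 (6T1, order 6), S_3 (6T2, order 6), D_6 (6T3, order 12), C_3 x S_3 (6T5, order 18), A_4 x C_2 (6T6, order 24), S_4 (6T8, order 24), S_3 x S_3 (6T9, order 36), S_4 x C_2 (6T11, order 48), (S_3 x S_3) : C_2 (6T13, order 72), PGL(2,5) (6T14, order 120), S_6 (6T16, order 720). By Dedekind's theorem, for a prime p not dividing disc(f) the degrees of the irreducible factors of f mod p form the cycle type of an element of G. Factoring f modulo the 21 such primes p <= 89 (skipping 2, 3, 7, which divide the discriminant), each new pattern first appears at: mod 5: f = (x^6 + 3x^5 + 3x^4 + 3x^3 + 2x + 1), pattern 6; mod 11: f = (x + 5)(x^5 + 5x^4 + 5x^3 + 4x^2 + 4x + 7), pattern 5+1; mod 13: f = (x + 6)(x + 12)(x^4 + 9x^3 + 11x^2 + 5x + 6), pattern 4+1+1; mod 23: f = (x + 5)(x + 18)(x^2 + 14x + 4)(x^2 + 20x + 11), pattern 2+2+1+1; mod 43: f = (x^3 + 37x^2 + 12x + 4)(x^3 + 37x^2 + 15x + 42), pattern 3+3; mod 61: f = (x^2 + 9x + 56)(x^2 + 11x + 55)(x^2 + 29x + 5), pattern 2+2+2. No other pattern occurs in this range, so the set of observed cycle types is {6, 5+1, 4+1+1, 2+2+1+1, 3+3, 2+2+2}. The candidates containing elements of all these cycle types are PGL(2,5) (6T14) of order 120, S_6 (6T16) of order 720; the others are excluded. The observed types are precisely the cycle types that occur in PGL(2,5) (6T14) (apart from the identity). Each of the other remaining candidates has further cycle types, and by the Chebotarev density theorem the matching factorization patterns would occur for a proportion of primes equal to their share of the group: S_6 (6T16) additionally contains elements of type 4+2, 3+2+1, 3+1+1+1, 2+1+1+1+1 (265 of its 720 elements, about 37% of primes). None of the 21 primes tested shows any such pattern (for each of these groups the chance of that is below 10^-4), which rules them out. Hence G = PGL(2,5) (6T14), of order 120. The Galois group PGL(2,5) (6T14) has order 120, so the splitting field has degree 120 over Q.

120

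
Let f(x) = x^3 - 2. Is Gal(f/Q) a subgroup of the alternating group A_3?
The polynomial is irreducible of degree 3 over Q. Its discriminant is -108, which is not a perfect square. A Galois group lies in the alternating group exactly when the discriminant is a square in Q, so the Galois group (S_3) is not contained in A_3.

No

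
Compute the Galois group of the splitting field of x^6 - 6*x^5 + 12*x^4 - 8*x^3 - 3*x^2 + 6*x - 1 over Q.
The polynomial f is an irreducible sextic over Q, so G = Gal(f/Q) is one of the 16 transitive subgroups 6T1, ..., 6T16 of S_6. The discriminant of f is -419904, which is not a perfect square, so G is not contained in A_6. The transitive groups of degree 6 not contained in A_6 are: C_6 (6T1, order 6), S_3 (6T2, order 6), D_6 (6T3, order 12), C_3 x S_3 (6T5, order 18), A_4 x C_2 (6T6, order 24), S_4 (6T8, order 24), S_3 x S_3 (6T9, order 36), S_4 x C_2 (6T11, order 48), (S_3 x S_3) : C_2 (6T13, order 72), PGL(2,5) (6T14, order 120), S_6 (6T16, order 720). By Dedekind's theorem, for a prime p not dividing disc(f) the degrees of the irreducible factors of f mod p form the cycle type of an element of G. Factoring f modulo the 33 such primes p <= 149 (skipping 2, 3, which divide the discriminant), each new pattern first appears at: mod 5: f = (x^3 + x^2 + 4x + 1)(x^3 + 3x^2 + 4), pattern 3+3; mod 7: f = (x^6 + x^5 + 5x^4 + 6x^3 + 4x^2 + 6x + 6), pattern 6; mod 17: f = (x + 1)(x + 14)(x^2 + 15x + 7)(x^2 + 15x + 13), pattern 2+2+1+1; mod 19: f = (x + 5)(x + 6)(x + 11)(x + 12)(x^2 + 17x + 7), pattern 2+1+1+1+1; mod 71: f = (x^2 + 69x + 41)(x^2 + 69x + 46)(x^2 + 69x + 55), pattern 2+2+2. No other pattern occurs in this range, so the set of observed cycle types is {3+3, 6, 2+2+1+1, 2+1+1+1+1, 2+2+2}. The candidates containing elements of all these cycle types are A_4 x C_2 (6T6) of order 24, S_4 x C_2 (6T11) of order 48, (S_3 x S_3) : C_2 (6T13) of order 72, S_6 (6T16) of order 720; the others are excluded. The observed types are precisely the cycle types that occur in A_4 x C_2 (6T6) (apart from the identity). Each of the other remaining candidates has further cycle types, and by the Chebotarev density theorem the matching factorization patterns would occur for a proportion of primes equal to their share of the group: S_4 x C_2 (6T11) additionally contains elements of type 4+2, 4+1+1 (12 of its 48 elements, about 25% of primes); (S_3 x S_3) : C_2 (6T13) additionally contains elements of type 4+2, 3+2+1, 3+1+1+1 (34 of its 72 elements, about 47% of primes); S_6 (6T16) additionally contains elements of type 5+1, 4+2, 4+1+1, 3+2+1, 3+1+1+1 (484 of its 720 elements, about 67% of primes). None of the 33 primes tested shows any such pattern (for each of these groups the chance of that is below 10^-4), which rules them out. Hence G = A_4 x C_2 (6T6), of order 24.

A_4 x C_2 (also written A4xC2)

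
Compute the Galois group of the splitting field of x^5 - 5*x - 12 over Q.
D_5 (order 10)

The polynomial f is an irreducible quintic over Q, so G = Gal(f/Q) is a transitive subgroup of S_5: one of C_5 (5T1, order 5), D_5 (5T2, order 10), F_20 (5T3, order 20), A_5 (5T4, order 60) or S_5 (5T5, order 120). The discriminant of f is 64000000 = 8000^2, a perfect square, so G is contained in A_5. The transitive groups of degree 5 contained in A_5 are: C_5 (5T1, order 5), D_5 (5T2, order 10), A_5 (5T4, order 60). By Dedekind's theorem, for a prime p not dividing disc(f) the degrees of the irreducible factors of f mod p form the cycle type of an element of G. Factoring f modulo the 23 such primes p <= 97 (skipping 2, 5, which divide the discriminant), each new pattern first appears at: mod 3: f = (x)(x^2 + x + 2)(x^2 + 2x + 2), pattern 2+2+1; mod 7: f = (x^5 + 2x + 2), pattern 5. No other pattern occurs in this range, so the set of observed cycle types is {2+2+1, 5}. The candidates containing elements of all these cycle types are D_5 (5T2) of order 10, A_5 (5T4) of order 60; the others are excluded. The observed types are precisely the cycle types that occur in D_5 (5T2) (apart from the identity). Each of the other remaining candidates has further cycle types, and by the Chebotarev density theorem the matching factorization patterns would occur for a proportion of primes equal to their share of the group: A_5 (5T4) additionally contains elements of type 3+1+1 (20 of its 60 elements, about 33% of primes). None of the 23 primes tested shows any such pattern (for each of these groups the chance of that is below 10^-4), which rules them out. Hence G = D_5 (5T2), of order 10.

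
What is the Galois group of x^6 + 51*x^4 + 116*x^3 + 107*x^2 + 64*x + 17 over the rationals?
The polynomial f is an irreducible sextic over Q, so G = Gal(f/Q) is one of the 16 transitive subgroups 6T1, ..., 6T16 of S_6. The discriminant of f is 5159930553782272, which is not a perfect square, so G is not contained in A_6. The transitive groups of degree 6 not contained in A_6 are: C_6 (6T1, order 6), S_3 (6T2, order 6), D_6 (6T3, order 12), C_3 x S_3 (6T5, order 18), A_4 x C_2 (6T6, order 24), S_4 (6T8, order 24), S_3 x S_3 (6T9, order 36), S_4 x C_2 (6T11, order 48), (S_3 x S_3) : C_2 (6T13, order 72), PGL(2,5) (6T14, order 120), S_6 (6T16, order 720). By Dedekind's theorem, for a prime p not dividing disc(f) the degrees of the irreducible factors of f mod p form the cycle type of an element of G. Factoring f modulo the 22 such primes p <= 89 (skipping 2, 37, which divide the discriminant), each new pattern first appears at: mod 3: f = (x^3 + x^2 + x + 2)(x^3 + 2x^2 + 1), pattern 3+3; mod 5: f = (x^2 + 3x + 3)(x^2 + 3x + 4)(x^2 + 4x + 1), pattern 2+2+2; mod 17: f = (x)(x + 3)(x^4 + 14x^3 + 9x^2 + 4x + 10), pattern 4+1+1; mod 67: f = (x + 29)(x + 59)(x^2 + 18x + 20)(x^2 + 28x + 66), pattern 2+2+1+1. No other pattern occurs in this range, so the set of observed cycle types is {3+3, 2+2+2, 4+1+1, 2+2+1+1}. The candidates containing elements of all these cycle types are S_4 (6T8) of order 24, S_4 x C_2 (6T11) of order 48, PGL(2,5) (6T14) of order 120, S_6 (6T16) of order 720; the others are excluded. The observed types are precisely the cycle types that occur in S_4 (6T8) (apart from the identity). Each of the other remaining candidates has further cycle types, and by the Chebotarev density theorem the matching factorization patterns would occur for a proportion of primes equal to their share of the group: S_4 x C_2 (6T11) additionally contains elements of type 6, 4+2, 2+1+1+1+1 (17 of its 48 elements, about 35% of primes); PGL(2,5) (6T14) additionally contains elements of type 6, 5+1 (44 of its 120 elements, about 37% of primes); S_6 (6T16) additionally contains elements of type 6, 5+1, 4+2, 3+2+1, 3+1+1+1, 2+1+1+1+1 (529 of its 720 elements, about 73% of primes). None of the 22 primes tested shows any such pattern (for each of these groups the chance of that is below 10^-4), which rules them out. Hence G = S_4 (6T8), of order 24.

S_4, S_4(6c), the S_4-action on 6 points not in A_6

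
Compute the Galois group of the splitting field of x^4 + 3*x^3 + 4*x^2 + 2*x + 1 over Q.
C_4, the cyclic group of order 4

The polynomial is an irreducible quartic over Q and its discriminant is 125, which is not a perfect square, so the Galois group is not contained in A_4. The resolvent cubic y^3 - 4*y^2 + 2*y + 3 has exactly one rational root, so the Galois group is C_4 or D_4. The quartic becomes reducible over Q(sqrt(disc)), so the group is C_4.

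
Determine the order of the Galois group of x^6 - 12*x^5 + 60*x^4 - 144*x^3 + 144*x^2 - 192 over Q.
The degree of the splitting field over Q equals the order of the Galois group, so first determine the group. The polynomial f is an irreducible sextic over Q, so G = Gal(f/Q) is one of the 16 transitive subgroups 6T1, ..., 6T16 of S_6. The discriminant of f is 5410421842378752, which is not a perfect square, so G is not contained in A_6. The transitive groups of degree 6 not contained in A_6 are: C_6 (6T1, order 6), S_3 (6T2, order 6), D_6 (6T3, order 12), C_3 x S_3 (6T5, order 18), A_4 x C_2 (6T6, order 24), S_4 (6T8, order 24), S_3 x S_3 (6T9, order 36), S_4 x C_2 (6T11, order 48), (S_3 x S_3) : C_2 (6T13, order 72), PGL(2,5) (6T14, order 120), S_6 (6T16, order 720). By Dedekind's theorem, for a prime p not dividing disc(f) the degrees of the irreducible factors of f mod p form the cycle type of an element of G. Factoring f modulo the 23 such primes p <= 97 (skipping 2, 3, which divide the discriminant), each new pattern first appears at: mod 5: f = (x^6 + 3x^5 + x^3 + 4x^2 + 3), pattern 6; mod 11: f = (x + 3)(x + 10)(x^2 + 2x + 6)(x^2 + 6x + 7), pattern 2+2+1+1; mod 13: f = (x + 1)(x + 7)(x + 12)(x^3 + 7x^2 + 12x + 7), pattern 3+1+1+1; mod 31: f = (x^2 + 9x + 22)(x^2 + 11x + 8)(x^2 + 30x + 13), pattern 2+2+2; mod 97: f = (x^3 + 91x^2 + 12x + 17)(x^3 + 91x^2 + 12x + 80), pattern 3+3. No other pattern occurs in this range, so the set of observed cycle types is {6, 2+2+1+1, 3+1+1+1, 2+2+2, 3+3}. The candidates containing elements of all these cycle types are S_3 x S_3 (6T9) of order 36, (S_3 x S_3) : C_2 (6T13) of order 72, S_6 (6T16) of order 720; the others are excluded. The observed types are precisely the cycle types that occur in S_3 x S_3 (6T9) (apart from the identity). Each of the other remaining candidates has further cycle types, and by the Chebotarev density theorem the matching factorization patterns would occur for a proportion of primes equal to their share of the group: (S_3 x S_3) : C_2 (6T13) additionally contains elements of type 4+2, 3+2+1, 2+1+1+1+1 (36 of its 72 elements, about 50% of primes); S_6 (6T16) additionally contains elements of type 5+1, 4+2, 4+1+1, 3+2+1, 2+1+1+1+1 (459 of its 720 elements, about 64% of primes). None of the 23 primes tested shows any such pattern (for each of these groups the chance of that is below 10^-4), which rules them out. Hence G = S_3 x S_3 (6T9), of order 36. The Galois group S_3 x S_3 (6T9) has order 36, so the splitting field has degree 36 over Q.

36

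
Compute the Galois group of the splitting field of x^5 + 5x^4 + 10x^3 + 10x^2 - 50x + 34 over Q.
The polynomial f is an irreducible quintic over Q, so G = Gal(f/Q) is a transitive subgroup of S_5: one of C_5 (5T1, order 5), D_5 (5T2, order 10), F_20 (5T3, order 20), A_5 (5T4, order 60) or S_5 (5T5, order 120). The discriminant of f is 58564000000 = 242000^2, a perfect square, so G is contained in A_5. The transitive groups of degree 5 contained in A_5 are: C_5 (5T1, order 5), D_5 (5T2, order 10), A_5 (5T4, order 60). By Dedekind's theorem, for a prime p not dividing disc(f) the degrees of the irreducible factors of f mod p form the cycle type of an element of G. Factoring f modulo the 3 such primes p <= 13 (skipping 2, 5, 11, which divide the discriminant), each new pattern first appears at: mod 3: f = (x^5 + 2x^4 + x^3 + x^2 + x + 1), pattern 5; mod 13: f = (x + 7)(x + 9)(x^3 + 2x^2 + 6x + 9), pattern 3+1+1. No other pattern occurs in this range, so the set of observed cycle types is {5, 3+1+1}. Among the candidates above, the only group containing elements of all these cycle types is A_5 (5T4) — each of C_5 (5T1), D_5 (5T2) lacks at least one of them. Hence G = A_5 (5T4), of order 60.

A_5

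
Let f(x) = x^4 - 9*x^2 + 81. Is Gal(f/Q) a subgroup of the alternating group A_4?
The polynomial is irreducible of degree 4 over Q. Its discriminant is 76527504 = 8748^2, a perfect square. A Galois group lies in the alternating group exactly when the discriminant is a square in Q, so the Galois group (V_4) is contained in A_4.

Yes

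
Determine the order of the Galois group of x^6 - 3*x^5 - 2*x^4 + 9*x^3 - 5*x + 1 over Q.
6

The degree of the splitting field over Q equals the order of the Galois group, so first determine the group. The polynomial f is an irreducible sextic over Q, so G = Gal(f/Q) is one of the 16 transitive subgroups 6T1, ..., 6T16 of S_6. The discriminant of f is 810448, which is not a perfect square, so G is not contained in A_6. The transitive groups of degree 6 not contained in A_6 are: C_6 (6T1, order 6), S_3 (6T2, order 6), D_6 (6T3, order 12), C_3 x S_3 (6T5, order 18), A_4 x C_2 (6T6, order 24), S_4 (6T8, order 24), S_3 x S_3 (6T9, order 36), S_4 x C_2 (6T11, order 48), (S_3 x S_3) : C_2 (6T13, order 72), PGL(2,5) (6T14, order 120), S_6 (6T16, order 720). By Dedekind's theorem, for a prime p not dividing disc(f) the degrees of the irreducible factors of f mod p form the cycle type of an element of G. Factoring f modulo the 23 such primes p <= 97 (skipping 2, 37, which divide the discriminant), each new pattern first appears at: mod 3: f = (x^3 + x^2 + 2)(x^3 + 2x^2 + 2x + 2), pattern 3+3; mod 5: f = (x^2 + 2)(x^2 + 3x + 3)(x^2 + 4x + 1), pattern 2+2+2; mod 67: f = (x + 2)(x + 18)(x + 30)(x + 36)(x + 48)(x + 64), pattern 1+1+1+1+1+1. No other pattern occurs in this range, so the set of observed cycle types is {3+3, 2+2+2, 1+1+1+1+1+1}. The candidates containing elements of all these cycle types are C_6 (6T1) of order 6, S_3 (6T2) of order 6, D_6 (6T3) of order 12, C_3 x S_3 (6T5) of order 18, A_4 x C_2 (6T6) of order 24, S_4 (6T8) of order 24, S_3 x S_3 (6T9) of order 36, S_4 x C_2 (6T11) of order 48, (S_3 x S_3) : C_2 (6T13) of order 72, PGL(2,5) (6T14) of order 120, S_6 (6T16) of order 720; the others are excluded. The observed types are precisely the cycle types that occur in S_3 (6T2). Each of the other remaining candidates has further cycle types, and by the Chebotarev density theorem the matching factorization patterns would occur for a proportion of primes equal to their share of the group: C_6 (6T1) additionally contains elements of type 6 (2 of its 6 elements, about 33% of primes); D_6 (6T3) additionally contains elements of type 6, 2+2+1+1 (5 of its 12 elements, about 42% of primes); C_3 x S_3 (6T5) additionally contains elements of type 6, 3+1+1+1 (10 of its 18 elements, about 56% of primes); A_4 x C_2 (6T6) additionally contains elements of type 6, 2+2+1+1, 2+1+1+1+1 (14 of its 24 elements, about 58% of primes); S_4 (6T8) additionally contains elements of type 4+1+1, 2+2+1+1 (9 of its 24 elements, about 38% of primes); S_3 x S_3 (6T9) additionally contains elements of type 6, 3+1+1+1, 2+2+1+1 (25 of its 36 elements, about 69% of primes); S_4 x C_2 (6T11) additionally contains elements of type 6, 4+2, 4+1+1, 2+2+1+1, 2+1+1+1+1 (32 of its 48 elements, about 67% of primes); (S_3 x S_3) : C_2 (6T13) additionally contains elements of type 6, 4+2, 3+2+1, 3+1+1+1, 2+2+1+1, 2+1+1+1+1 (61 of its 72 elements, about 85% of primes); PGL(2,5) (6T14) additionally contains elements of type 6, 5+1, 4+1+1, 2+2+1+1 (89 of its 120 elements, about 74% of primes); S_6 (6T16) additionally contains elements of type 6, 5+1, 4+2, 4+1+1, 3+2+1, 3+1+1+1, 2+2+1+1, 2+1+1+1+1 (664 of its 720 elements, about 92% of primes). None of the 23 primes tested shows any such pattern (for each of these groups the chance of that is below 10^-4), which rules them out. Hence G = S_3 (6T2), of order 6. The Galois group S_3 (6T2) has order 6, so the splitting field has degree 6 over Q.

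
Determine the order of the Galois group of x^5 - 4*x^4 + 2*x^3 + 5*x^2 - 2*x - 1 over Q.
5

The degree of the splitting field over Q equals the order of the Galois group, so first determine the group. The polynomial f is an irreducible quintic over Q, so G = Gal(f/Q) is a transitive subgroup of S_5: one of C_5 (5T1, order 5), D_5 (5T2, order 10), F_20 (5T3, order 20), A_5 (5T4, order 60) or S_5 (5T5, order 120). The discriminant of f is 14641 = 121^2, a perfect square, so G is contained in A_5. The transitive groups of degree 5 contained in A_5 are: C_5 (5T1, order 5), D_5 (5T2, order 10), A_5 (5T4, order 60). By Dedekind's theorem, for a prime p not dividing disc(f) the degrees of the irreducible factors of f mod p form the cycle type of an element of G. Factoring f modulo the 14 such primes p <= 47 (skipping 11, which divides the discriminant), each new pattern first appears at: mod 2: f = (x^5 + x^2 + 1), pattern 5; mod 23: f = (x + 8)(x + 11)(x + 12)(x + 16)(x + 18), pattern 1+1+1+1+1. No other pattern occurs in this range, so the set of observed cycle types is {5, 1+1+1+1+1}. The candidates containing elements of all these cycle types are C_5 (5T1) of order 5, D_5 (5T2) of order 10, A_5 (5T4) of order 60; the others are excluded. The observed types are precisely the cycle types that occur in C_5 (5T1). Each of the other remaining candidates has further cycle types, and by the Chebotarev density theorem the matching factorization patterns would occur for a proportion of primes equal to their share of the group: D_5 (5T2) additionally contains elements of type 2+2+1 (5 of its 10 elements, about 50% of primes); A_5 (5T4) additionally contains elements of type 3+1+1, 2+2+1 (35 of its 60 elements, about 58% of primes). None of the 14 primes tested shows any such pattern (for each of these groups the chance of that is below 10^-4), which rules them out. Hence G = C_5 (5T1), of order 5. The Galois group C_5 (5T1) has order 5, so the splitting field has degree 5 over Q.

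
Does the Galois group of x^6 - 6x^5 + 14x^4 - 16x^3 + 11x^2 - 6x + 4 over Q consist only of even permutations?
The polynomial is irreducible of degree 6 over Q. Its discriminant is -5120000, which is not a perfect square. A Galois group lies in the alternating group exactly when the discriminant is a square in Q, so the Galois group (S_4) is not contained in A_6.

No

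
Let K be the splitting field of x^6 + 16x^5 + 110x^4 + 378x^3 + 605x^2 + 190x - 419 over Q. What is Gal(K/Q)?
A_4, A_4 acting on 6 points

The polynomial f is an irreducible sextic over Q, so G = Gal(f/Q) is one of the 16 transitive subgroups 6T1, ..., 6T16 of S_6. The discriminant of f is 5729525925351424 = 75693632^2, a perfect square, so G is contained in A_6. The transitive groups of degree 6 contained in A_6 are: A_4 (6T4, order 12), S_4 (6T7, order 24), (C_3 x C_3) : C_4 (6T10, order 36), PSL(2,5) (6T12, order 60), A_6 (6T15, order 360). By Dedekind's theorem, for a prime p not dividing disc(f) the degrees of the irreducible factors of f mod p form the cycle type of an element of G. Factoring f modulo the 33 such primes p <= 149 (skipping 2, 7, which divide the discriminant), each new pattern first appears at: mod 3: f = (x^3 + 2x + 2)(x^3 + x^2 + 2), pattern 3+3; mod 13: f = (x + 2)(x + 7)(x^2 + 5)(x^2 + 7x + 2), pattern 2+2+1+1. No other pattern occurs in this range, so the set of observed cycle types is {3+3, 2+2+1+1}. The candidates containing elements of all these cycle types are A_4 (6T4) of order 12, S_4 (6T7) of order 24, (C_3 x C_3) : C_4 (6T10) of order 36, PSL(2,5) (6T12) of order 60, A_6 (6T15) of order 360; the others are excluded. The observed types are precisely the cycle types that occur in A_4 (6T4) (apart from the identity). Each of the other remaining candidates has further cycle types, and by the Chebotarev density theorem the matching factorization patterns would occur for a proportion of primes equal to their share of the group: S_4 (6T7) additionally contains elements of type 4+2 (6 of its 24 elements, about 25% of primes); (C_3 x C_3) : C_4 (6T10) additionally contains elements of type 4+2, 3+1+1+1 (22 of its 36 elements, about 61% of primes); PSL(2,5) (6T12) additionally contains elements of type 5+1 (24 of its 60 elements, about 40% of primes); A_6 (6T15) additionally contains elements of type 5+1, 4+2, 3+1+1+1 (274 of its 360 elements, about 76% of primes). None of the 33 primes tested shows any such pattern (for each of these groups the chance of that is below 10^-4), which rules them out. Hence G = A_4 (6T4), of order 12.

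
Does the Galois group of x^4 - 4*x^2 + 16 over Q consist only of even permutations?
The polynomial is irreducible of degree 4 over Q. Its discriminant is 589824 = 768^2, a perfect square. A Galois group lies in the alternating group exactly when the discriminant is a square in Q, so the Galois group (V_4) is contained in A_4.

Yes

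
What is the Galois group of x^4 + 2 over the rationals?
D_4, the dihedral group of order 8

The polynomial is an irreducible quartic over Q and its discriminant is 2048, which is not a perfect square, so the Galois group is not contained in A_4. The resolvent cubic y^3 - 8*y has exactly one rational root, so the Galois group is C_4 or D_4. The quartic remains irreducible over Q(sqrt(disc)), so the group is D_4.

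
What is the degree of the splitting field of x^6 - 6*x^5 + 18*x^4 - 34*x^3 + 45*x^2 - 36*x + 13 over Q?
The degree of the splitting field over Q equals the order of the Galois group, so first determine the group. The polynomial f is an irreducible sextic over Q, so G = Gal(f/Q) is one of the 16 transitive subgroups 6T1, ..., 6T16 of S_6. The discriminant of f is -16003008, which is not a perfect square, so G is not contained in A_6. The transitive groups of degree 6 not contained in A_6 are: C_6 (6T1, order 6), S_3 (6T2, order 6), D_6 (6T3, order 12), C_3 x S_3 (6T5, order 18), A_4 x C_2 (6T6, order 24), S_4 (6T8, order 24), S_3 x S_3 (6T9, order 36), S_4 x C_2 (6T11, order 48), (S_3 x S_3) : C_2 (6T13, order 72), PGL(2,5) (6T14, order 120), S_6 (6T16, order 720). By Dedekind's theorem, for a prime p not dividing disc(f) the degrees of the irreducible factors of f mod p form the cycle type of an element of G. Factoring f modulo the 21 such primes p <= 89 (skipping 2, 3, 7, which divide the discriminant), each new pattern first appears at: mod 5: f = (x^6 + 4x^5 + 3x^4 + x^3 + 4x + 3), pattern 6; mod 11: f = (x + 8)(x^5 + 8x^4 + 9x^3 + 4x^2 + 2x + 3), pattern 5+1; mod 13: f = (x)(x + 4)(x^4 + 3x^3 + 6x^2 + 7x + 4), pattern 4+1+1; mod 23: f = (x + 2)(x + 6)(x^2 + 3x + 21)(x^2 + 6x + 10), pattern 2+2+1+1; mod 43: f = (x^3 + 16x^2 + 30x + 18)(x^3 + 21x^2 + 39x + 27), pattern 3+3; mod 61: f = (x^2 + 30x + 2)(x^2 + 41x + 31)(x^2 + 45x + 13), pattern 2+2+2. No other pattern occurs in this range, so the set of observed cycle types is {6, 5+1, 4+1+1, 2+2+1+1, 3+3, 2+2+2}. The candidates containing elements of all these cycle types are PGL(2,5) (6T14) of order 120, S_6 (6T16) of order 720; the others are excluded. The observed types are precisely the cycle types that occur in PGL(2,5) (6T14) (apart from the identity). Each of the other remaining candidates has further cycle types, and by the Chebotarev density theorem the matching factorization patterns would occur for a proportion of primes equal to their share of the group: S_6 (6T16) additionally contains elements of type 4+2, 3+2+1, 3+1+1+1, 2+1+1+1+1 (265 of its 720 elements, about 37% of primes). None of the 21 primes tested shows any such pattern (for each of these groups the chance of that is below 10^-4), which rules them out. Hence G = PGL(2,5) (6T14), of order 120. The Galois group PGL(2,5) (6T14) has order 120, so the splitting field has degree 120 over Q.

120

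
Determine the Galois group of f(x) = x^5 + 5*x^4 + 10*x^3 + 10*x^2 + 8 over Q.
The polynomial f is an irreducible quintic over Q, so G = Gal(f/Q) is a transitive subgroup of S_5: one of C_5 (5T1, order 5), D_5 (5T2, order 10), F_20 (5T3, order 20), A_5 (5T4, order 60) or S_5 (5T5, order 120). The discriminant of f is 64000000 = 8000^2, a perfect square, so G is contained in A_5. The transitive groups of degree 5 contained in A_5 are: C_5 (5T1, order 5), D_5 (5T2, order 10), A_5 (5T4, order 60). By Dedekind's theorem, for a prime p not dividing disc(f) the degrees of the irreducible factors of f mod p form the cycle type of an element of G. Factoring f modulo the 23 such primes p <= 97 (skipping 2, 5, which divide the discriminant), each new pattern first appears at: mod 3: f = (x + 1)(x^2 + 1)(x^2 + x + 2), pattern 2+2+1; mod 7: f = (x^5 + 5x^4 + 3x^3 + 3x^2 + 1), pattern 5. No other pattern occurs in this range, so the set of observed cycle types is {2+2+1, 5}. The candidates containing elements of all these cycle types are D_5 (5T2) of order 10, A_5 (5T4) of order 60; the others are excluded. The observed types are precisely the cycle types that occur in D_5 (5T2) (apart from the identity). Each of the other remaining candidates has further cycle types, and by the Chebotarev density theorem the matching factorization patterns would occur for a proportion of primes equal to their share of the group: A_5 (5T4) additionally contains elements of type 3+1+1 (20 of its 60 elements, about 33% of primes). None of the 23 primes tested shows any such pattern (for each of these groups the chance of that is below 10^-4), which rules them out. Hence G = D_5 (5T2), of order 10.

5T2: D_5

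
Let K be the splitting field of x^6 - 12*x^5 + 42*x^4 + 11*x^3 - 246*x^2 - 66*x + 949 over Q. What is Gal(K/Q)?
The polynomial f is an irreducible sextic over Q, so G = Gal(f/Q) is one of the 16 transitive subgroups 6T1, ..., 6T16 of S_6. The discriminant of f is -152796047606667, which is not a perfect square, so G is not contained in A_6. The transitive groups of degree 6 not contained in A_6 are: C_6 (6T1, order 6), S_3 (6T2, order 6), D_6 (6T3, order 12), C_3 x S_3 (6T5, order 18), A_4 x C_2 (6T6, order 24), S_4 (6T8, order 24), S_3 x S_3 (6T9, order 36), S_4 x C_2 (6T11, order 48), (S_3 x S_3) : C_2 (6T13, order 72), PGL(2,5) (6T14, order 120), S_6 (6T16, order 720). By Dedekind's theorem, for a prime p not dividing disc(f) the degrees of the irreducible factors of f mod p form the cycle type of an element of G. Factoring f modulo the 33 such primes p <= 149 (skipping 3, 43, which divide the discriminant), each new pattern first appears at: mod 2: f = (x^6 + x^3 + 1), pattern 6; mod 7: f = (x + 4)(x + 5)(x + 6)(x^3 + x^2 + 2x + 4), pattern 3+1+1+1; mod 17: f = (x^2 + 7)(x^2 + 7x + 3)(x^2 + 15x + 12), pattern 2+2+2; mod 19: f = (x^3 + 13x^2 + 10x + 3)(x^3 + 13x^2 + 15x + 6), pattern 3+3; mod 73: f = (x)(x + 21)(x + 32)(x + 35)(x + 51)(x + 68), pattern 1+1+1+1+1+1. No other pattern occurs in this range, so the set of observed cycle types is {6, 3+1+1+1, 2+2+2, 3+3, 1+1+1+1+1+1}. The candidates containing elements of all these cycle types are C_3 x S_3 (6T5) of order 18, S_3 x S_3 (6T9) of order 36, (S_3 x S_3) : C_2 (6T13) of order 72, S_6 (6T16) of order 720; the others are excluded. The observed types are precisely the cycle types that occur in C_3 x S_3 (6T5). Each of the other remaining candidates has further cycle types, and by the Chebotarev density theorem the matching factorization patterns would occur for a proportion of primes equal to their share of the group: S_3 x S_3 (6T9) additionally contains elements of type 2+2+1+1 (9 of its 36 elements, about 25% of primes); (S_3 x S_3) : C_2 (6T13) additionally contains elements of type 4+2, 3+2+1, 2+2+1+1, 2+1+1+1+1 (45 of its 72 elements, about 62% of primes); S_6 (6T16) additionally contains elements of type 5+1, 4+2, 4+1+1, 3+2+1, 2+2+1+1, 2+1+1+1+1 (504 of its 720 elements, about 70% of primes). None of the 33 primes tested shows any such pattern (for each of these groups the chance of that is below 10^-4), which rules them out. Hence G = C_3 x S_3 (6T5), of order 18.

6T5: C_3 x S_3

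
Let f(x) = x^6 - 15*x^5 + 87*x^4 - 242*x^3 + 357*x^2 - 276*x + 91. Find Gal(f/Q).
The polynomial f is an irreducible sextic over Q, so G = Gal(f/Q) is one of the 16 transitive subgroups 6T1, ..., 6T16 of S_6. The discriminant of f is -12818534067, which is not a perfect square, so G is not contained in A_6. The transitive groups of degree 6 not contained in A_6 are: C_6 (6T1, order 6), S_3 (6T2, order 6), D_6 (6T3, order 12), C_3 x S_3 (6T5, order 18), A_4 x C_2 (6T6, order 24), S_4 (6T8, order 24), S_3 x S_3 (6T9, order 36), S_4 x C_2 (6T11, order 48), (S_3 x S_3) : C_2 (6T13, order 72), PGL(2,5) (6T14, order 120), S_6 (6T16, order 720). By Dedekind's theorem, for a prime p not dividing disc(f) the degrees of the irreducible factors of f mod p form the cycle type of an element of G. Factoring f modulo the 33 such primes p <= 139 (skipping 3, which divides the discriminant), each new pattern first appears at: mod 2: f = (x^6 + x^5 + x^4 + x^2 + 1), pattern 6; mod 7: f = (x)(x + 2)(x + 5)(x^3 + 6x^2 + 6), pattern 3+1+1+1; mod 17: f = (x^2 + 9x + 4)(x^2 + 13x + 11)(x^2 + 14x + 4), pattern 2+2+2; mod 19: f = (x^3 + 8x^2 + 7x + 16)(x^3 + 15x^2 + 17x + 14), pattern 3+3; mod 73: f = (x + 7)(x + 25)(x + 38)(x + 68)(x + 69)(x + 70), pattern 1+1+1+1+1+1. No other pattern occurs in this range, so the set of observed cycle types is {6, 3+1+1+1, 2+2+2, 3+3, 1+1+1+1+1+1}. The candidates containing elements of all these cycle types are C_3 x S_3 (6T5) of order 18, S_3 x S_3 (6T9) of order 36, (S_3 x S_3) : C_2 (6T13) of order 72, S_6 (6T16) of order 720; the others are excluded. The observed types are precisely the cycle types that occur in C_3 x S_3 (6T5). Each of the other remaining candidates has further cycle types, and by the Chebotarev density theorem the matching factorization patterns would occur for a proportion of primes equal to their share of the group: S_3 x S_3 (6T9) additionally contains elements of type 2+2+1+1 (9 of its 36 elements, about 25% of primes); (S_3 x S_3) : C_2 (6T13) additionally contains elements of type 4+2, 3+2+1, 2+2+1+1, 2+1+1+1+1 (45 of its 72 elements, about 62% of primes); S_6 (6T16) additionally contains elements of type 5+1, 4+2, 4+1+1, 3+2+1, 2+2+1+1, 2+1+1+1+1 (504 of its 720 elements, about 70% of primes). None of the 33 primes tested shows any such pattern (for each of these groups the chance of that is below 10^-4), which rules them out. Hence G = C_3 x S_3 (6T5), of order 18.

C_3 x S_3 (also written G18)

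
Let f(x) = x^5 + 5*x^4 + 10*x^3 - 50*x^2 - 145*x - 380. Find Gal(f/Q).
The polynomial f is an irreducible quintic over Q, so G = Gal(f/Q) is a transitive subgroup of S_5: one of C_5 (5T1, order 5), D_5 (5T2, order 10), F_20 (5T3, order 20), A_5 (5T4, order 60) or S_5 (5T5, order 120). The discriminant of f is 26703027253125, which is not a perfect square, so G is not contained in A_5. The transitive groups of degree 5 not contained in A_5 are: F_20 (5T3, order 20), S_5 (5T5, order 120). By Dedekind's theorem, for a prime p not dividing disc(f) the degrees of the irreducible factors of f mod p form the cycle type of an element of G. Factoring f modulo the 18 such primes p <= 71 (skipping 3, 5, which divide the discriminant), each new pattern first appears at: mod 2: f = (x)(x^4 + x^3 + 1), pattern 4+1; mod 11: f = (x^5 + 5x^4 + 10x^3 + 5x^2 + 9x + 5), pattern 5; mod 19: f = (x)(x^2 + 12x + 3)(x^2 + 12x + 15), pattern 2+2+1; mod 41: f = (x + 4)(x + 27)(x + 29)(x + 33)(x + 35), pattern 1+1+1+1+1. No other pattern occurs in this range, so the set of observed cycle types is {4+1, 5, 2+2+1, 1+1+1+1+1}. The candidates containing elements of all these cycle types are F_20 (5T3) of order 20, S_5 (5T5) of order 120; the others are excluded. The observed types are precisely the cycle types that occur in F_20 (5T3). Each of the other remaining candidates has further cycle types, and by the Chebotarev density theorem the matching factorization patterns would occur for a proportion of primes equal to their share of the group: S_5 (5T5) additionally contains elements of type 3+2, 3+1+1, 2+1+1+1 (50 of its 120 elements, about 42% of primes). None of the 18 primes tested shows any such pattern (for each of these groups the chance of that is below 10^-4), which rules them out. Hence G = F_20 (5T3), of order 20.

5T3: F_20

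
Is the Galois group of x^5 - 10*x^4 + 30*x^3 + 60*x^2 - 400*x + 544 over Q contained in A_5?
Yes

The polynomial is irreducible of degree 5 over Q. Its discriminant is 23040000000000 = 4800000^2, a perfect square. A Galois group lies in the alternating group exactly when the discriminant is a square in Q, so the Galois group (D_5) is contained in A_5.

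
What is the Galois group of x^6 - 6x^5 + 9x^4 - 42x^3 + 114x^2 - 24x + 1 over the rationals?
The polynomial f is an irreducible sextic over Q, so G = Gal(f/Q) is one of the 16 transitive subgroups 6T1, ..., 6T16 of S_6. The discriminant of f is -153891765817344, which is not a perfect square, so G is not contained in A_6. The transitive groups of degree 6 not contained in A_6 are: C_6 (6T1, order 6), S_3 (6T2, order 6), D_6 (6T3, order 12), C_3 x S_3 (6T5, order 18), A_4 x C_2 (6T6, order 24), S_4 (6T8, order 24), S_3 x S_3 (6T9, order 36), S_4 x C_2 (6T11, order 48), (S_3 x S_3) : C_2 (6T13, order 72), PGL(2,5) (6T14, order 120), S_6 (6T16, order 720). By Dedekind's theorem, for a prime p not dividing disc(f) the degrees of the irreducible factors of f mod p form the cycle type of an element of G. Factoring f modulo the 33 such primes p <= 149 (skipping 2, 3, which divide the discriminant), each new pattern first appears at: mod 5: f = (x^3 + x^2 + 1)(x^3 + 3x^2 + x + 1), pattern 3+3; mod 7: f = (x^6 + x^5 + 2x^4 + 2x^2 + 4x + 1), pattern 6; mod 17: f = (x + 2)(x + 4)(x^2 + x + 2)(x^2 + 4x + 16), pattern 2+2+1+1; mod 19: f = (x + 3)(x + 8)(x + 14)(x + 15)(x^2 + 11x + 4), pattern 2+1+1+1+1; mod 71: f = (x^2 + 30x + 5)(x^2 + 48x + 37)(x^2 + 58x + 38), pattern 2+2+2. No other pattern occurs in this range, so the set of observed cycle types is {3+3, 6, 2+2+1+1, 2+1+1+1+1, 2+2+2}. The candidates containing elements of all these cycle types are A_4 x C_2 (6T6) of order 24, S_4 x C_2 (6T11) of order 48, (S_3 x S_3) : C_2 (6T13) of order 72, S_6 (6T16) of order 720; the others are excluded. The observed types are precisely the cycle types that occur in A_4 x C_2 (6T6) (apart from the identity). Each of the other remaining candidates has further cycle types, and by the Chebotarev density theorem the matching factorization patterns would occur for a proportion of primes equal to their share of the group: S_4 x C_2 (6T11) additionally contains elements of type 4+2, 4+1+1 (12 of its 48 elements, about 25% of primes); (S_3 x S_3) : C_2 (6T13) additionally contains elements of type 4+2, 3+2+1, 3+1+1+1 (34 of its 72 elements, about 47% of primes); S_6 (6T16) additionally contains elements of type 5+1, 4+2, 4+1+1, 3+2+1, 3+1+1+1 (484 of its 720 elements, about 67% of primes). None of the 33 primes tested shows any such pattern (for each of these groups the chance of that is below 10^-4), which rules them out. Hence G = A_4 x C_2 (6T6), of order 24.

A_4 x C_2 (order 24)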